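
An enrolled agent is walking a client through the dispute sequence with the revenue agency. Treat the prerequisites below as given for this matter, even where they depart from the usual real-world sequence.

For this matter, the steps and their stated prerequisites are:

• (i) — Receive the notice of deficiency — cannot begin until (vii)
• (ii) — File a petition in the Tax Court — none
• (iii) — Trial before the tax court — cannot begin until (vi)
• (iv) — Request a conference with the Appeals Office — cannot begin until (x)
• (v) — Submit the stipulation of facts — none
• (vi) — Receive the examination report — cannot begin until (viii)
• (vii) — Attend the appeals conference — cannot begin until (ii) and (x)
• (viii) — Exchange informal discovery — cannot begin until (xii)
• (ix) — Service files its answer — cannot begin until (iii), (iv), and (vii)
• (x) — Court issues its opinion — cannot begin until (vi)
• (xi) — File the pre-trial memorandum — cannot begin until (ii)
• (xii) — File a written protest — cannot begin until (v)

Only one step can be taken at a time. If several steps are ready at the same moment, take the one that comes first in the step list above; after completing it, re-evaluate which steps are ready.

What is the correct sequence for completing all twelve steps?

(ii), (v), (xi), (xii), (viii), (vi), (iii), (x), (iv), (vii), (i), (ix)

(ii) and (v) have no prerequisites; (ii) is listed earlier, so (ii) is first.
(xi) now also ready, so the ready set is {(v), (xi)}; (v) is listed earlier → (v).
(xii) now also ready, so the ready set is {(xi), (xii)}; (xi) is listed earlier → (xi).
(xii) is the only step now ready → (xii).
That leaves (viii) as the only ready step → (viii).
That leaves (vi) as the only ready step → (vi).
Now (iii) and (x) have their prerequisites met. (iii) is listed earlier, so (iii) next.
(x) needed (vi), now all done → (x).
Now (iv) and (vii) have their prerequisites met. (iv) is listed earlier, so (iv) next.
(vii) is the only step now ready → (vii).
Ready: (i) and (ix). (i) is listed earlier → (i).
Next only (ix) has its prerequisites met → (ix).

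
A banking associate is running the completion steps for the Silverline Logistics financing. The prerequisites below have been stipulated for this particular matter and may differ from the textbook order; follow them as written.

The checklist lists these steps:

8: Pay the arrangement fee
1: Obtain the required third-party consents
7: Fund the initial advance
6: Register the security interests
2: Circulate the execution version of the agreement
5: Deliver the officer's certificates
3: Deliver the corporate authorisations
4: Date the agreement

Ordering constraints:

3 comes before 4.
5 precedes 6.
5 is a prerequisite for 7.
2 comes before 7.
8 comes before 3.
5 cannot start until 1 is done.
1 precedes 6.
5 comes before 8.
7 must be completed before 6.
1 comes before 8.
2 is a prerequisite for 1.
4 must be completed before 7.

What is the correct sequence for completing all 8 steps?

2 is the only step with nothing outstanding, so it goes first.
1 needed 2, now all done → 1.
That leaves 5 as the only ready step → 5.
8 is the only step now ready → 8.
That leaves 3 as the only ready step → 3.
4 needed 3, now all done → 4.
7 needed 2, 5 and 4, now all done → 7.
6 needed 1, 7 and 5, now all done → 6.

2, 1, 5, 8, 3, 4, 7, 6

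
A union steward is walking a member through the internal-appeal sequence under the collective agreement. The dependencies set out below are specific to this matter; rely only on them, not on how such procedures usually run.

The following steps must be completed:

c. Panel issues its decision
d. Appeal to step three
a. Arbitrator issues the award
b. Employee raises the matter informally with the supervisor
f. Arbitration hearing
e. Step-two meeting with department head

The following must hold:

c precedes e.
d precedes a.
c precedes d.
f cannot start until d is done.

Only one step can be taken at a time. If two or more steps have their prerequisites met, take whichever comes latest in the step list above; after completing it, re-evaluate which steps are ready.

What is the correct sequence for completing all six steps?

b c e d f a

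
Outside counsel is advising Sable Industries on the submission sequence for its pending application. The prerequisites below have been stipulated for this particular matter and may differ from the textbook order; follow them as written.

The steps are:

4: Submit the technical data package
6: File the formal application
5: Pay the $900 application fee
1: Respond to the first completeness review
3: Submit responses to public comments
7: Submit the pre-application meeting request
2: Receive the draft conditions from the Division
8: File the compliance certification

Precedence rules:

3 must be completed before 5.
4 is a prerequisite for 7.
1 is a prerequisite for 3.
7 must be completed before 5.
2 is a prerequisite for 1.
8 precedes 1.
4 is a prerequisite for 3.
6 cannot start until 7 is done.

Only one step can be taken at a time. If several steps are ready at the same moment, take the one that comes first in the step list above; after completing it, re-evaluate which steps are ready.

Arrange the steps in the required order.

Nothing is required for 4, 2 and 8. 4 is listed earlier → 4 first.
7 now also ready, so the ready set is {7, 2, 8}; 7 is listed earlier → 7.
6, 2 and 8 are all available; 6 is listed earlier → 6.
2 and 8 are both available; 2 is listed earlier → 2.
That leaves 8 as the only ready step → 8.
That leaves 1 as the only ready step → 1.
Next only 3 has its prerequisites met → 3.
5 needed 3 and 7, now all done → 5.

4 → 7 → 6 → 2 → 8 → 1 → 3 → 5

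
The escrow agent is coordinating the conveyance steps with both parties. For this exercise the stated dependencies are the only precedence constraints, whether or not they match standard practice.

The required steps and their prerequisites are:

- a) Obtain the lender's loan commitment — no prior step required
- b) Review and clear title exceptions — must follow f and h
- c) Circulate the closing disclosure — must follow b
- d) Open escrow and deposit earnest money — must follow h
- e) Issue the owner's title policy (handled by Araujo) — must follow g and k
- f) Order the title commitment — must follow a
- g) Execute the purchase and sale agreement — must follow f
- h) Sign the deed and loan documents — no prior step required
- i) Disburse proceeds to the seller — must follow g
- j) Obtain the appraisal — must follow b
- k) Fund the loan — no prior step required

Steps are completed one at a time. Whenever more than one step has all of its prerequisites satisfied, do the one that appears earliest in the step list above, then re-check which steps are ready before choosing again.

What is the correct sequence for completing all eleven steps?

a, h and k have no prerequisites; a is listed earlier, so a is first.
Ready: f, h and k. f is listed earlier → f.
g, h and k are all available; g is listed earlier → g.
i now also ready, so the ready set is {h, i, k}; h is listed earlier → h.
b, d, i and k are all available; b is listed earlier → b.
c, d, i, j and k are all available; c is listed earlier → c.
Ready: d, i, j and k. d is listed earlier → d.
Ready: i, j and k. i is listed earlier → i.
Now j and k have their prerequisites met. j is listed earlier, so j next.
k is the only step now ready → k.
Next only e has its prerequisites met → e.

a f g h b c d i j k e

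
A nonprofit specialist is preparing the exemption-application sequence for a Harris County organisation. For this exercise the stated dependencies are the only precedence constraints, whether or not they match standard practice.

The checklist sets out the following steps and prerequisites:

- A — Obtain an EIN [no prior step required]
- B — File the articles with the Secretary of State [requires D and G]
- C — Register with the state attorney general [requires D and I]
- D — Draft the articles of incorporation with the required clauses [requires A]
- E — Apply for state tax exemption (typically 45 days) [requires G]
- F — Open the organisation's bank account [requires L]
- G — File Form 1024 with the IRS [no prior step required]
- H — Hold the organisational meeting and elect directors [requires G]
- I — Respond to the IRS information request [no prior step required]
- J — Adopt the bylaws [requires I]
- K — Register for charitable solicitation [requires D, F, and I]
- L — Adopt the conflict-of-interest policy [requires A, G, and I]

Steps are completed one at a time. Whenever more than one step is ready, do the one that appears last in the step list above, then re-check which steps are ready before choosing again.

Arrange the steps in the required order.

I, J, G, H, E, A, L, F, D, K, C, B

Nothing is required for I, G and A. I is listed later → I first.
J now also ready, so the ready set is {J, G, A}; J is listed later → J.
Now G and A have their prerequisites met. G is listed later, so G next.
H and E now also ready, so the ready set is {H, E, A}; H is listed later → H.
Now E and A have their prerequisites met. E is listed later, so E next.
That leaves A as the only ready step → A.
L and D are both available; L is listed later → L.
F and D are both available; F is listed later → F.
That leaves D as the only ready step → D.
K, C and B are all available; K is listed later → K.
Ready: C and B. C is listed later → C.
Next only B has its prerequisites met → B.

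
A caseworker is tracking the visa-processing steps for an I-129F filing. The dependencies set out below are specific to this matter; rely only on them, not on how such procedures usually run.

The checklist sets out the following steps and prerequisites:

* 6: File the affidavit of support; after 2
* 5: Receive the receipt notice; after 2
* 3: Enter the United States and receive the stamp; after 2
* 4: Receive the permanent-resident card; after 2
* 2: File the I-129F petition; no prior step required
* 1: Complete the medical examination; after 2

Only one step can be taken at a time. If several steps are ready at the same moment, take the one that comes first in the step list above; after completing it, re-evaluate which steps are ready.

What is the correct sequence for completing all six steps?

2 has no prerequisites → 2 first.
Now 6, 5, 3, 4 and 1 have their prerequisites met. 6 is listed earlier, so 6 next.
Now 5, 3, 4 and 1 have their prerequisites met. 5 is listed earlier, so 5 next.
3, 4 and 1 are all available; 3 is listed earlier → 3.
4 and 1 are both available; 4 is listed earlier → 4.
1 needed 2, now all done → 1.

2 6 5 3 4 1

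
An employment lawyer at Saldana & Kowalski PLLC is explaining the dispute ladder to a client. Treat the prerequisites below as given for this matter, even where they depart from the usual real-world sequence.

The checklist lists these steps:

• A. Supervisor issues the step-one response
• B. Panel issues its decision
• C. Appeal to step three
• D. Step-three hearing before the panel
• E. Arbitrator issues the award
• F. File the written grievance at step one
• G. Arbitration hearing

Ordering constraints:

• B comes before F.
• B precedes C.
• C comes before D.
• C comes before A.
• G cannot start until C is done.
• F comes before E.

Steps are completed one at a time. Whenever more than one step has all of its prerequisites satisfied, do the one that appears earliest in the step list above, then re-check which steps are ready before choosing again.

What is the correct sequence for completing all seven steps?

B is the only step with nothing outstanding, so it goes first.
Now C and F have their prerequisites met. C is listed earlier, so C next.
Ready: A, D, F and G. A is listed earlier → A.
Now D, F and G have their prerequisites met. D is listed earlier, so D next.
Ready: F and G. F is listed earlier → F.
E now also ready, so the ready set is {E, G}; E is listed earlier → E.
That leaves G as the only ready step → G.

B, C, A, D, F, E, G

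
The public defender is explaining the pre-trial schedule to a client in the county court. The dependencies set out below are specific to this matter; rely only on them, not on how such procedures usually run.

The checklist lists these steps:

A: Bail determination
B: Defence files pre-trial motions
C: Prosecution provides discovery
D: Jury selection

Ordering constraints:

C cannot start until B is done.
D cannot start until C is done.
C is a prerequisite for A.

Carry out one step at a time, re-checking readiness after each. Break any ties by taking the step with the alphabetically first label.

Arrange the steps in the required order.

B → C → A → D

Only B has no prerequisites, so it is first.
Next only C has its prerequisites met → C.
A and D are both available; A has the earlier label → A.
Next only D has its prerequisites met → D.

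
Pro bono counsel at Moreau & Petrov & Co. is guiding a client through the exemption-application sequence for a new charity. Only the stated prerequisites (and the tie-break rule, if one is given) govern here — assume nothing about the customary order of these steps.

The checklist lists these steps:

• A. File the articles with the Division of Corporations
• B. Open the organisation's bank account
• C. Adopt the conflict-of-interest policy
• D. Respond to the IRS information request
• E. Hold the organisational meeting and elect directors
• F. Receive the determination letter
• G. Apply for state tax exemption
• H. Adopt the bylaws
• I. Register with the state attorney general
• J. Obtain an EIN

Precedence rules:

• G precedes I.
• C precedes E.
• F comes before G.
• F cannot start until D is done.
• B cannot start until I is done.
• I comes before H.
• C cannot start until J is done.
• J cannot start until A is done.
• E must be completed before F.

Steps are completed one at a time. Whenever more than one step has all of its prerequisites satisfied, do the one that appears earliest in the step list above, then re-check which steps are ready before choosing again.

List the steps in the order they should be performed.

A and D have no prerequisites; A is listed earlier, so A is first.
J now also ready, so the ready set is {D, J}; D is listed earlier → D.
J is the only step now ready → J.
That leaves C as the only ready step → C.
E needed C, now all done → E.
That leaves F as the only ready step → F.
G is the only step now ready → G.
Next only I has its prerequisites met → I.
Ready: B and H. B is listed earlier → B.
H needed I, now all done → H.

A D J C E F G I B H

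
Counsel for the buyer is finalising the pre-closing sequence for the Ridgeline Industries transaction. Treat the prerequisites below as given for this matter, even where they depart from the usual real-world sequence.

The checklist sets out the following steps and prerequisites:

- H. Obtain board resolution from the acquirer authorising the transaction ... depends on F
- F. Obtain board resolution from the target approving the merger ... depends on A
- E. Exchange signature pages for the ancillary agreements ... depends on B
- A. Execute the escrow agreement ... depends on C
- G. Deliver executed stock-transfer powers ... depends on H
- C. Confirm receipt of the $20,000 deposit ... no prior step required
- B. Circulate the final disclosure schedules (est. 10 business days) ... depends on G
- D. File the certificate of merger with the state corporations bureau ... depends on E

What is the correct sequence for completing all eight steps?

C → A → F → H → G → B → E → D

C is the only step with nothing outstanding, so it goes first.
Next only A has its prerequisites met → A.
That leaves F as the only ready step → F.
Next only H has its prerequisites met → H.
Next only G has its prerequisites met → G.
B is the only step now ready → B.
E is the only step now ready → E.
D is the only step now ready → D.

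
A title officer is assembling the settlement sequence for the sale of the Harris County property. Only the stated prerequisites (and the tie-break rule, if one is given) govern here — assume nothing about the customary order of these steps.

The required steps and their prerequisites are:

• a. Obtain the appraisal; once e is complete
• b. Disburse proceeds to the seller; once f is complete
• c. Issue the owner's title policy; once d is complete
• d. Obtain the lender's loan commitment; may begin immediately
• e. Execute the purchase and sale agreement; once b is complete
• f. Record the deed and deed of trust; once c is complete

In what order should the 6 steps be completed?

Only d has no prerequisites, so it is first.
c needed d, now all done → c.
f needed c, now all done → f.
b needed f, now all done → b.
e needed b, now all done → e.
Next only a has its prerequisites met → a.

d, c, f, b, e, a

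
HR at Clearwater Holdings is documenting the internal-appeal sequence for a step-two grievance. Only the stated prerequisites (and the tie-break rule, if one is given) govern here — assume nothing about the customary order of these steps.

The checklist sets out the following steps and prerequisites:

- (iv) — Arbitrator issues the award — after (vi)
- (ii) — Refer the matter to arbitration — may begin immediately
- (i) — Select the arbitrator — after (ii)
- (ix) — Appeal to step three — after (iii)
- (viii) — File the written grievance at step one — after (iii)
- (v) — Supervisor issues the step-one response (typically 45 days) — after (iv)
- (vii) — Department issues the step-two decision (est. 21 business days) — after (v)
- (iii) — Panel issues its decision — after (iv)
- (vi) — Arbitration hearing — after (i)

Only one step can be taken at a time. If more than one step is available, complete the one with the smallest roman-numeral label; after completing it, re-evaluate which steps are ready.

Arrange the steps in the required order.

(ii) → (i) → (vi) → (iv) → (iii) → (v) → (vii) → (viii) → (ix)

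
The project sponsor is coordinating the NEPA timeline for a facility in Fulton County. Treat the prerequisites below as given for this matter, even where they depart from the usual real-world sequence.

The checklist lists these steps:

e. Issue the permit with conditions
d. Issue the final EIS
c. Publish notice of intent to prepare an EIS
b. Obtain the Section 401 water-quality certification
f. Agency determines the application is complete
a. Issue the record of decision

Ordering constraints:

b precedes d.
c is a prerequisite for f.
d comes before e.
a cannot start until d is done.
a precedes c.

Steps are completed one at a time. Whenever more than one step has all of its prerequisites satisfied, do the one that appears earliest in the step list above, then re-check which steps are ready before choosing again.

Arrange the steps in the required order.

b, d, e, a, c, f

b has no prerequisites → b first.
d is the only step now ready → d.
Now e and a have their prerequisites met. e is listed earlier, so e next.
a is the only step now ready → a.
That leaves c as the only ready step → c.
f is the only step now ready → f.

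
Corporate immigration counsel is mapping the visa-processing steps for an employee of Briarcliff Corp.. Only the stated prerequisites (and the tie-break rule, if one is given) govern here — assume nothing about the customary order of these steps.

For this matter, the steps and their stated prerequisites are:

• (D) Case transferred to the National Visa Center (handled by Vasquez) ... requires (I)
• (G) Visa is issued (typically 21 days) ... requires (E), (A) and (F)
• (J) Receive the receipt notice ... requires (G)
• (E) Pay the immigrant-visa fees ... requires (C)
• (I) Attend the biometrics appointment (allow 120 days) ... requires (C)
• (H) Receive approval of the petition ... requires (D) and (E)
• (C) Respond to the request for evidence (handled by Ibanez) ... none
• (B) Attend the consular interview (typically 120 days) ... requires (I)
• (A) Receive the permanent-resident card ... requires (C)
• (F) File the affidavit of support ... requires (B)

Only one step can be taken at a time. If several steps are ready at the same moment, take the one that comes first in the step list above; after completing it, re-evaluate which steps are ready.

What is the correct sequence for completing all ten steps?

(C), (E), (I), (D), (H), (B), (A), (F), (G), (J)

(C) has no prerequisites → (C) first.
(E), (I) and (A) are all available; (E) is listed earlier → (E).
(I) and (A) are both available; (I) is listed earlier → (I).
Now (D), (B) and (A) have their prerequisites met. (D) is listed earlier, so (D) next.
(H) now also ready, so the ready set is {(H), (B), (A)}; (H) is listed earlier → (H).
Ready: (B) and (A). (B) is listed earlier → (B).
Ready: (A) and (F). (A) is listed earlier → (A).
That leaves (F) as the only ready step → (F).
(G) needed (E), (A) and (F), now all done → (G).
(J) is the only step now ready → (J).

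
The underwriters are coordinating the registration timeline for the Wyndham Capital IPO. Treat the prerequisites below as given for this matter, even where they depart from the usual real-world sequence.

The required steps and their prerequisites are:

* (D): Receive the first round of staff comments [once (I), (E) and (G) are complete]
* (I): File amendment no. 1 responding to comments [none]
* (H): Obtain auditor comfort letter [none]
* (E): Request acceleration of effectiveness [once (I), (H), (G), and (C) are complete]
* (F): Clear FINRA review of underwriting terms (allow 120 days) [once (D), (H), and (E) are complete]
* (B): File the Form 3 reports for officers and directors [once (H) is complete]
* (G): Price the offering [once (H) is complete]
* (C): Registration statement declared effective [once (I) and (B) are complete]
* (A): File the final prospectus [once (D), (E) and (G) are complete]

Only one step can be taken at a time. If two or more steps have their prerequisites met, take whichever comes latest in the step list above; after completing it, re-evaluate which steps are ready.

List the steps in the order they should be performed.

(H) → (G) → (B) → (I) → (C) → (E) → (D) → (A) → (F)

Nothing is required for (H) and (I). (H) is listed later → (H) first.
(G) and (B) now also ready, so the ready set is {(G), (B), (I)}; (G) is listed later → (G).
Ready: (B) and (I). (B) is listed later → (B).
Next only (I) has its prerequisites met → (I).
That leaves (C) as the only ready step → (C).
That leaves (E) as the only ready step → (E).
Next only (D) has its prerequisites met → (D).
Now (A) and (F) have their prerequisites met. (A) is listed later, so (A) next.
(F) needed (E), (H) and (D), now all done → (F).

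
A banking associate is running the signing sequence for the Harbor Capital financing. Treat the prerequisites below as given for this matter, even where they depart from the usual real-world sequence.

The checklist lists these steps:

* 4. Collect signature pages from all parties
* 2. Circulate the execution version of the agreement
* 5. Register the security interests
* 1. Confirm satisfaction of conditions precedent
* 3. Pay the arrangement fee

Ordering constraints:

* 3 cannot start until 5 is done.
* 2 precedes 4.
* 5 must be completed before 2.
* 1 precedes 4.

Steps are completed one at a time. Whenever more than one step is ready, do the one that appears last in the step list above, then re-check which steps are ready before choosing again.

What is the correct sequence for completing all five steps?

1, 5, 3, 2, 4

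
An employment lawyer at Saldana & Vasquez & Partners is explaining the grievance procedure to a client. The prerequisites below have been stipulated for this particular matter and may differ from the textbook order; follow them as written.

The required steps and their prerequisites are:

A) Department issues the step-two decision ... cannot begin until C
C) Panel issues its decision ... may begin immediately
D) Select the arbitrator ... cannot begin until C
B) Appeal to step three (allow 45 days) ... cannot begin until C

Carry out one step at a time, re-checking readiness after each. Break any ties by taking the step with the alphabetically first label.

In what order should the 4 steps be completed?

Only C has no prerequisites, so it is first.
A, B and D are all available; A has the earlier label → A.
B and D are both available; B has the earlier label → B.
That leaves D as the only ready step → D.

C, A, B, D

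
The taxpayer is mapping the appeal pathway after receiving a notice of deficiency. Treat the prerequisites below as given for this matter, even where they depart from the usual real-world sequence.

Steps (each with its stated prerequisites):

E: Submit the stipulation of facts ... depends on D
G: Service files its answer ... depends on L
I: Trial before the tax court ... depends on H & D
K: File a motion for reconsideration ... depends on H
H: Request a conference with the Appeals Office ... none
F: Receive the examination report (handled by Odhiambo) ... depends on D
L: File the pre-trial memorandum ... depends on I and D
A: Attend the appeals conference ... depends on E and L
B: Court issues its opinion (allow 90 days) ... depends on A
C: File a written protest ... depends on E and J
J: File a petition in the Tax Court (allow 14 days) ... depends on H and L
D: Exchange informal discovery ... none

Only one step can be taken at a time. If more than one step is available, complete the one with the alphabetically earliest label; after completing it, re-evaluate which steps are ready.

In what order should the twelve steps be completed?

D E F H I K L A B G J C

Nothing is required for D and H. D has the earlier label → D first.
E and F now also ready, so the ready set is {E, F, H}; E has the earlier label → E.
F and H are both available; F has the earlier label → F.
That leaves H as the only ready step → H.
I and K are both available; I has the earlier label → I.
Ready: K and L. K has the earlier label → K.
Next only L has its prerequisites met → L.
Now A, G and J have their prerequisites met. A has the earlier label, so A next.
Ready: B, G and J. B has the earlier label → B.
G and J are both available; G has the earlier label → G.
J needed H and L, now all done → J.
C needed E and J, now all done → C.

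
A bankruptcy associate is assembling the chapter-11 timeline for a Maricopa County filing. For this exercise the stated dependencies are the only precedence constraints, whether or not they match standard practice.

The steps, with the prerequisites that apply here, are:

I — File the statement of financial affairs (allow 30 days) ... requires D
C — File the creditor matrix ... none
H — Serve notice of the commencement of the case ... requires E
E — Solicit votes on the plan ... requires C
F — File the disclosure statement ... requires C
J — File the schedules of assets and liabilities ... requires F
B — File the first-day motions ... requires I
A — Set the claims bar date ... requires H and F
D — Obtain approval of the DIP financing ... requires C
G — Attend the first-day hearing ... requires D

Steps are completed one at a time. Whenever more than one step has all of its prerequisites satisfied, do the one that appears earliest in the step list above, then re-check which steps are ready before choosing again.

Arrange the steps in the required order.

C is the only step with nothing outstanding, so it goes first.
Now E, F and D have their prerequisites met. E is listed earlier, so E next.
Now H, F and D have their prerequisites met. H is listed earlier, so H next.
Ready: F and D. F is listed earlier → F.
Now J, A and D have their prerequisites met. J is listed earlier, so J next.
A and D are both available; A is listed earlier → A.
D needed C, now all done → D.
I and G are both available; I is listed earlier → I.
B now also ready, so the ready set is {B, G}; B is listed earlier → B.
That leaves G as the only ready step → G.

C, E, H, F, J, A, D, I, B, G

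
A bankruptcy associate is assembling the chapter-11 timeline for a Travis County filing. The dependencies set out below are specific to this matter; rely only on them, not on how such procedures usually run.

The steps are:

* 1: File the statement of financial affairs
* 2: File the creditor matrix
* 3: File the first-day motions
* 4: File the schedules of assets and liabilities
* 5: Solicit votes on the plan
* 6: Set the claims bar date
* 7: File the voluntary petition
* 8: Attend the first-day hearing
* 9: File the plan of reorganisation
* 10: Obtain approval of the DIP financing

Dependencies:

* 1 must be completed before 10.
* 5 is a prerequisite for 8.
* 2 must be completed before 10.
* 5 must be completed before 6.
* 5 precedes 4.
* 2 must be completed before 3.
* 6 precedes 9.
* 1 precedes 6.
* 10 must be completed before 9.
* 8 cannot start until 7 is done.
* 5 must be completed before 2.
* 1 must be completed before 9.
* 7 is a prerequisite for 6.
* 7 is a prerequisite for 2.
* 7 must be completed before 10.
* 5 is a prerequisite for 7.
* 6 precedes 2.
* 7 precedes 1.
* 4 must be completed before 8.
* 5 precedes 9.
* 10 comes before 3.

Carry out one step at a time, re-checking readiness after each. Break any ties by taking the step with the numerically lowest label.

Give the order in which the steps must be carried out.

5, 4, 7, 1, 6, 2, 8, 10, 3, 9

5 is the only step with nothing outstanding, so it goes first.
Now 4 and 7 have their prerequisites met. 4 has the earlier label, so 4 next.
7 needed 5, now all done → 7.
Now 1 and 8 have their prerequisites met. 1 has the earlier label, so 1 next.
Now 6 and 8 have their prerequisites met. 6 has the earlier label, so 6 next.
2 now also ready, so the ready set is {2, 8}; 2 has the earlier label → 2.
10 now also ready, so the ready set is {8, 10}; 8 has the earlier label → 8.
10 needed 1, 2 and 7, now all done → 10.
Now 3 and 9 have their prerequisites met. 3 has the earlier label, so 3 next.
Next only 9 has its prerequisites met → 9.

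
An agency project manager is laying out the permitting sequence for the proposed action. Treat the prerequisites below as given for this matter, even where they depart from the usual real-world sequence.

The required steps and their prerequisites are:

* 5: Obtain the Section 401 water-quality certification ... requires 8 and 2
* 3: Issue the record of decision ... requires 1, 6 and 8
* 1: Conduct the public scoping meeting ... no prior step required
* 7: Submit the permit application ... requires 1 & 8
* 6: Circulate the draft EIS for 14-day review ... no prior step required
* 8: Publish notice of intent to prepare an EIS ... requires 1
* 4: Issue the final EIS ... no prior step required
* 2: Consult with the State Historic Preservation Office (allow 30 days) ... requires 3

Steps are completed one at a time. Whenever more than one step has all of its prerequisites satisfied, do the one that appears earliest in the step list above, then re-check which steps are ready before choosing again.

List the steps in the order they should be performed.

1, 6, 8, 3, 7, 4, 2, 5

Nothing is required for 1, 6 and 4. 1 is listed earlier → 1 first.
Now 6, 8 and 4 have their prerequisites met. 6 is listed earlier, so 6 next.
Now 8 and 4 have their prerequisites met. 8 is listed earlier, so 8 next.
3 and 7 now also ready, so the ready set is {3, 7, 4}; 3 is listed earlier → 3.
2 now also ready, so the ready set is {7, 4, 2}; 7 is listed earlier → 7.
Now 4 and 2 have their prerequisites met. 4 is listed earlier, so 4 next.
That leaves 2 as the only ready step → 2.
5 needed 8 and 2, now all done → 5.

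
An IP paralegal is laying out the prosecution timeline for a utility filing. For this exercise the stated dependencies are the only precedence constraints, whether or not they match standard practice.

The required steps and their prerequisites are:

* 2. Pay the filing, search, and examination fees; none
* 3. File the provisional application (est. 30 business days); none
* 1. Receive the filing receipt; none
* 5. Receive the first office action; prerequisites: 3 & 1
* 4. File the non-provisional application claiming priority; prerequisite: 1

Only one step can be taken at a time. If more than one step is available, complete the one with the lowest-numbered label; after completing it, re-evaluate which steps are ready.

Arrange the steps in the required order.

1 2 3 4 5

1, 2 and 3 have no prerequisites; 1 has the earlier label, so 1 is first.
Ready: 2, 3 and 4. 2 has the earlier label → 2.
3 and 4 are both available; 3 has the earlier label → 3.
Now 4 and 5 have their prerequisites met. 4 has the earlier label, so 4 next.
5 needed 1 and 3, now all done → 5.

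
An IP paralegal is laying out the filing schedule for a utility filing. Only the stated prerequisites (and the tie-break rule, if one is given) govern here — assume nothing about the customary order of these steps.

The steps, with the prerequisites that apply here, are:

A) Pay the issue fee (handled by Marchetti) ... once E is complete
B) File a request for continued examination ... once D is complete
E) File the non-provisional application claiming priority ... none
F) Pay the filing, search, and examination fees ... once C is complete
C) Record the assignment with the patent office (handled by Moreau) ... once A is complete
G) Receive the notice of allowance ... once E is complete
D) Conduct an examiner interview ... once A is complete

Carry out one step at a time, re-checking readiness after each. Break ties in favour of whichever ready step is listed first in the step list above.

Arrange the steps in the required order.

E → A → C → F → G → D → B

E is the only step with nothing outstanding, so it goes first.
A and G are both available; A is listed earlier → A.
Now C, G and D have their prerequisites met. C is listed earlier, so C next.
F now also ready, so the ready set is {F, G, D}; F is listed earlier → F.
Now G and D have their prerequisites met. G is listed earlier, so G next.
Next only D has its prerequisites met → D.
B needed D, now all done → B.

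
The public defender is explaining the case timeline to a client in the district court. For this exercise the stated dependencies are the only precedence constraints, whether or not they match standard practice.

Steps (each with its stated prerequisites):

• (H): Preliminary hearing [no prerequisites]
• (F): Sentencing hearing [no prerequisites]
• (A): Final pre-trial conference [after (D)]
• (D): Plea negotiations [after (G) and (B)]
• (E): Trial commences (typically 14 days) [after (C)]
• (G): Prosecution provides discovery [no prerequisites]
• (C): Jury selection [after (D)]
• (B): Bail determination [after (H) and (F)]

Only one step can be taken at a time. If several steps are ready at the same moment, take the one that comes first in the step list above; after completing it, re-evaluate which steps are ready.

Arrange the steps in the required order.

Nothing is required for (H), (F) and (G). (H) is listed earlier → (H) first.
Ready: (F) and (G). (F) is listed earlier → (F).
(B) now also ready, so the ready set is {(G), (B)}; (G) is listed earlier → (G).
(B) needed (H) and (F), now all done → (B).
Next only (D) has its prerequisites met → (D).
Ready: (A) and (C). (A) is listed earlier → (A).
(C) needed (D), now all done → (C).
That leaves (E) as the only ready step → (E).

(H) → (F) → (G) → (B) → (D) → (A) → (C) → (E)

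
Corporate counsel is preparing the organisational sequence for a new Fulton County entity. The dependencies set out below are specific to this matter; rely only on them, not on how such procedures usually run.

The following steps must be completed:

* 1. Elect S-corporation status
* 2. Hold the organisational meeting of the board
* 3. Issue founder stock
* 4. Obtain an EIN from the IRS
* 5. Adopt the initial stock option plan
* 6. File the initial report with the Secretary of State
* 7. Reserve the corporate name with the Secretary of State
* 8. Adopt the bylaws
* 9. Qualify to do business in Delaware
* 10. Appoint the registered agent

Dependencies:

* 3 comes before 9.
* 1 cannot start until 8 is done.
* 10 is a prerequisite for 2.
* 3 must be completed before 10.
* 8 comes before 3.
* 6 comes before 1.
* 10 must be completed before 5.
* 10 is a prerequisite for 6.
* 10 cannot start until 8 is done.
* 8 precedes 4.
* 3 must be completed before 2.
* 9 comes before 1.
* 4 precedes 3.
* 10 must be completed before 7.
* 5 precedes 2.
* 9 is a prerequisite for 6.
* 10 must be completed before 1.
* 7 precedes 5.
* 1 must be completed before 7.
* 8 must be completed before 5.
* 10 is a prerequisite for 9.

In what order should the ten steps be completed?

8 → 4 → 3 → 10 → 9 → 6 → 1 → 7 → 5 → 2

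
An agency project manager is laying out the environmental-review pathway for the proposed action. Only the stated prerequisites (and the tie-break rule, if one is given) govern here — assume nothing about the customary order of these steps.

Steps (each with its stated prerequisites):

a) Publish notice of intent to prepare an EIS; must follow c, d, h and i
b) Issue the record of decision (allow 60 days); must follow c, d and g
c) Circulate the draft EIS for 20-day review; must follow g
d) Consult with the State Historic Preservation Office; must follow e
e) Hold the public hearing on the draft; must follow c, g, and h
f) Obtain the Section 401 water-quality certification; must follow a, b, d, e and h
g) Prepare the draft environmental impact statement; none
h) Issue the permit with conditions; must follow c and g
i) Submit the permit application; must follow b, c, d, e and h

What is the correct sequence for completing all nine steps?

g → c → h → e → d → b → i → a → f

g has no prerequisites → g first.
c is the only step now ready → c.
h needed c and g, now all done → h.
e needed c, g and h, now all done → e.
d is the only step now ready → d.
b needed c, d and g, now all done → b.
i is the only step now ready → i.
That leaves a as the only ready step → a.
f needed a, b, d, e and h, now all done → f.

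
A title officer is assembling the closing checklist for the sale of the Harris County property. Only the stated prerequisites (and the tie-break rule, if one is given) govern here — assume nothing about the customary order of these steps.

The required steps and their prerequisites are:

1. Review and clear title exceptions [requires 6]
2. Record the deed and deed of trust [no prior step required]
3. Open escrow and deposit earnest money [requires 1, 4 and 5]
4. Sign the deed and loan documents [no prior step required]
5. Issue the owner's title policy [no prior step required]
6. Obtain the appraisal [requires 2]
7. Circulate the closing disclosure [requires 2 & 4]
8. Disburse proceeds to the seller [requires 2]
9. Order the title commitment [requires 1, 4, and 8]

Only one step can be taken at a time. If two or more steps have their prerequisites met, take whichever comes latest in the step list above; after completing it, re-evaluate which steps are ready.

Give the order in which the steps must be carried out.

Nothing is required for 5, 4 and 2. 5 is listed later → 5 first.
Ready: 4 and 2. 4 is listed later → 4.
2 is the only step now ready → 2.
Ready: 8, 7 and 6. 8 is listed later → 8.
Now 7 and 6 have their prerequisites met. 7 is listed later, so 7 next.
6 needed 2, now all done → 6.
1 is the only step now ready → 1.
Now 9 and 3 have their prerequisites met. 9 is listed later, so 9 next.
3 needed 5, 4 and 1, now all done → 3.

5 → 4 → 2 → 8 → 7 → 6 → 1 → 9 → 3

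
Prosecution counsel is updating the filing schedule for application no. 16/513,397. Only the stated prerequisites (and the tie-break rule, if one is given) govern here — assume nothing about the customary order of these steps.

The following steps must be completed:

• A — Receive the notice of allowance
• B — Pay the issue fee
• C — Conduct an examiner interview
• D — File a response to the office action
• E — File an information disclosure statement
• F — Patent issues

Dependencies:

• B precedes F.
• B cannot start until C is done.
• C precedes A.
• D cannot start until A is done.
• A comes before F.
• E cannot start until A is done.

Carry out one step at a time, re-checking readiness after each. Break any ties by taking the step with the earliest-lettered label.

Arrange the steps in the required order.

C, A, B, D, E, F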